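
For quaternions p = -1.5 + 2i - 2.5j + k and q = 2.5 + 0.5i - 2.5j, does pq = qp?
No: pq = -11 + 6.75i - 2j - 1.25k ≠ -11 + 1.75i - 3j + 6.25k = qp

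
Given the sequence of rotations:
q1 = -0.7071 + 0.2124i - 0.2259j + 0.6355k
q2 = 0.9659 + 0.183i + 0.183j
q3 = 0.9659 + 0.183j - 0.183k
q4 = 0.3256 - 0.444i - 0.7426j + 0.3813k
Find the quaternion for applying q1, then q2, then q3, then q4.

q2 · q1 = -0.6805 + 0.1921i - 0.4639j + 0.5336k
q3 · q2 · q1 = -0.4748 + 0.1983i - 0.6078j + 0.6048k
q4 · q3 · q2 · q1 = -0.7485 + 0.058i + 0.4988j + 0.433k
-0.7485 + 0.058i + 0.4988j + 0.433k


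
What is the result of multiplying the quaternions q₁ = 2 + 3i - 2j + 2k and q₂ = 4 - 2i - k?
16 + 10i - 9j + 2k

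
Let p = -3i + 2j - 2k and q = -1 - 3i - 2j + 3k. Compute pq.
1 + 5i + 13j + 14k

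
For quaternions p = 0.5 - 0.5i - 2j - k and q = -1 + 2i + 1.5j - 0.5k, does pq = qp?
No: pq = 3 + 4i + 0.5j + 4k ≠ 3 - i + 5j - 2.5k = qp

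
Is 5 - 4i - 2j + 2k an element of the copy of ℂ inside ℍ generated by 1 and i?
No. The quaternion 5 - 4i - 2j + 2k has j-coefficient y = -2 and k-coefficient z = 2, not both zero, so it does not lie in the complex subalgebra spanned by 1 and i.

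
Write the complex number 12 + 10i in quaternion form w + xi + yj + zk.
12 + 10i + 0j + 0k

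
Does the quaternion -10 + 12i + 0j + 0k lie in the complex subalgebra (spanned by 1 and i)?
Yes. The quaternion -10 + 12i has j- and k-coefficients y = z = 0, so it lies in the complex subalgebra spanned by 1 and i.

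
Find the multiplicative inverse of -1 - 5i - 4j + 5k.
-0.0149 + 0.0746i + 0.0597j - 0.0746k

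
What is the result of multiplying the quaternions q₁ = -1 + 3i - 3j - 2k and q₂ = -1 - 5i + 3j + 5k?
35 - 7i - 5j - 9k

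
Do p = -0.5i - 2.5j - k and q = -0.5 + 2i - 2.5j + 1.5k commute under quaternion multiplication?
No: pq = -3.75 - 6i + 6.75k ≠ -3.75 + 6.5i + 2.5j - 5.75k = qp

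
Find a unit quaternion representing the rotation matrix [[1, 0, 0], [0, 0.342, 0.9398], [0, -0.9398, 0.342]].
0.8191 - 0.5736i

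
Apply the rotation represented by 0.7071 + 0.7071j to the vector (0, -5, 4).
(4, -5, 0)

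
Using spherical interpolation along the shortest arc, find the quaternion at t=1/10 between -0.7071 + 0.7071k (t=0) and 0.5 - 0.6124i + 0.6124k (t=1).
-0.6164 - 0.0913i + 0.7822k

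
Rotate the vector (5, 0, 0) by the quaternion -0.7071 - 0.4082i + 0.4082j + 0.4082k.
(1.667, -4.553, 1.22)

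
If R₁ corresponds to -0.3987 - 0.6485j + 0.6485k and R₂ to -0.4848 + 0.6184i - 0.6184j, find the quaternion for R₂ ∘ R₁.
-0.2077 - 0.6476i + 0.1599j - 0.7154k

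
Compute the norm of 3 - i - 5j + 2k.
√39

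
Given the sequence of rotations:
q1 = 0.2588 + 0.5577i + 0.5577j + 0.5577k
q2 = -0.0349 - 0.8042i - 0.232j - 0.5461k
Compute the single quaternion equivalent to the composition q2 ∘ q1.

q2 · q1 = 0.8734 - 0.0524i + 0.0644j - 0.4799k
0.8734 - 0.0524i + 0.0644j - 0.4799k


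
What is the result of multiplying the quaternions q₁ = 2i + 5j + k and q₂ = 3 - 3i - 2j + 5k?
11 + 33i + 2j + 14k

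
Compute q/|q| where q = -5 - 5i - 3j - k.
-0.6455 - 0.6455i - 0.3873j - 0.1291k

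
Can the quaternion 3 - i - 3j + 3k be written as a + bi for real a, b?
No. The quaternion 3 - i - 3j + 3k has j-coefficient y = -3 and k-coefficient z = 3, not both zero, so it does not lie in the complex subalgebra spanned by 1 and i.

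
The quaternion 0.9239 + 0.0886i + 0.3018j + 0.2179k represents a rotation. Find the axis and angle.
axis = (0.2315, 0.7887, 0.5695), θ = π/4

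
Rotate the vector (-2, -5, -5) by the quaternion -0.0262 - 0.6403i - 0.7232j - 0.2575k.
(-6.044, -3.811, 1.716)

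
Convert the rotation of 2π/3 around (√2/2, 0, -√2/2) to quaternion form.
0.5 + 0.6124i - 0.6124k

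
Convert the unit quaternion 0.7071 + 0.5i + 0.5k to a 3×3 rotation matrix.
[[0.5, -0.7071, 0.5], [0.7071, 0, -0.7071], [0.5, 0.7071, 0.5]]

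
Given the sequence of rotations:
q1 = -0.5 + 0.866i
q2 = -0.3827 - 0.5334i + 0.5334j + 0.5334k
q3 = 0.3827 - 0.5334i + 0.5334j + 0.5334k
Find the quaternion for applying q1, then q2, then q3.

q2 · q1 = 0.6533 - 0.0647i + 0.1952j - 0.7286k
q3 · q2 · q1 = 0.5 - 0.866i
0.5 - 0.866i


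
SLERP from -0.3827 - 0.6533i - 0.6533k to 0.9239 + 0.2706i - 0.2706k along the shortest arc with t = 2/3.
-0.8733 - 0.4828i - 0.0652k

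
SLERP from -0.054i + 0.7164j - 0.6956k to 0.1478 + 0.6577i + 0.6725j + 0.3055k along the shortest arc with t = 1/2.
0.0941 + 0.3843i + 0.8842j - 0.2483k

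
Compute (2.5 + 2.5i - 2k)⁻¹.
0.1515 - 0.1515i + 0.1212k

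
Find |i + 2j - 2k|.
3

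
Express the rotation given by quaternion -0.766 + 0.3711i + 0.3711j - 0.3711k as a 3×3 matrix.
[[0.4491, -0.2931, -0.844], [0.844, 0.4491, 0.2931], [0.2931, -0.844, 0.4491]]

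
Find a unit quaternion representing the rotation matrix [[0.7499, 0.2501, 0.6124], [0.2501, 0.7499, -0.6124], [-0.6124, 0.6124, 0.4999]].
0.866 + 0.3536i + 0.3536j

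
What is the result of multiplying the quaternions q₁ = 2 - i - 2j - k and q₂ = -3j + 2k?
-4 - 7i - 4j + 7k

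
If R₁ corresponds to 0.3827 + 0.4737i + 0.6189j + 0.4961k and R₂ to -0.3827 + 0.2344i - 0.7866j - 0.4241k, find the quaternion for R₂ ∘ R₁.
0.4397 - 0.2193i - 0.8551j + 0.1655k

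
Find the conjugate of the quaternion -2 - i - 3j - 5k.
-2 + i + 3j + 5k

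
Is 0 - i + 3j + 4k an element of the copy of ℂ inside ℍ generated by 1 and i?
No. The quaternion -i + 3j + 4k has j-coefficient y = 3 and k-coefficient z = 4, not both zero, so it does not lie in the complex subalgebra spanned by 1 and i.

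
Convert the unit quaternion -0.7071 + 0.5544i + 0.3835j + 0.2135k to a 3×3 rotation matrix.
[[0.6147, 0.7272, -0.3056], [0.1233, 0.2941, 0.9478], [0.7791, -0.6203, 0.0911]]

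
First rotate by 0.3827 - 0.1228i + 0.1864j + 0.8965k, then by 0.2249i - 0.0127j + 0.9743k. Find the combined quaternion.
-0.8435 - 0.1069i - 0.3261j + 0.4132k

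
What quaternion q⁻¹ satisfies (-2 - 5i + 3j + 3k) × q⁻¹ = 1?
-0.0426 + 0.1064i - 0.0638j - 0.0638k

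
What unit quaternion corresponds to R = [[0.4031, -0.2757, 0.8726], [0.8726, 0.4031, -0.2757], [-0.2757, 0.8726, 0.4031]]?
0.7432 + 0.3863i + 0.3863j + 0.3863k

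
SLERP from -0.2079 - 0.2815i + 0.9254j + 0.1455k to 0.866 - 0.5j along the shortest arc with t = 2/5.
-0.5224 - 0.1837i + 0.8273j + 0.095k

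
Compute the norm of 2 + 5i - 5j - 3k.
√63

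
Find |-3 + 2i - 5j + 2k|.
√42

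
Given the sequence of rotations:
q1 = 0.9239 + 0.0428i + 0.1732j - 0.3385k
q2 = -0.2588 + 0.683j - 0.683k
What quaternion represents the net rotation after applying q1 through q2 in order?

q2 · q1 = -0.5886 - 0.124i + 0.557j - 0.5727k
-0.5886 - 0.124i + 0.557j - 0.5727k


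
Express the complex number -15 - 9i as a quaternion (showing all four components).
-15 - 9i + 0j + 0k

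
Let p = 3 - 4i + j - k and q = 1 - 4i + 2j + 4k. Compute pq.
-11 - 10i + 27j + 7k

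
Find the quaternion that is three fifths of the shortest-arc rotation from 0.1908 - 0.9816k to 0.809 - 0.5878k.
0.599 - 0.8007k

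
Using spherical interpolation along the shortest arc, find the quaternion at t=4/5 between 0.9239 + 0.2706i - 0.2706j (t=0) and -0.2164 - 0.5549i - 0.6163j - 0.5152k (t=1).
0.4544 + 0.5807i + 0.4859j + 0.4692k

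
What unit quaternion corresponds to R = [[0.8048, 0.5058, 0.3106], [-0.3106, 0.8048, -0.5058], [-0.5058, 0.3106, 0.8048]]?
0.9239 + 0.2209i + 0.2209j - 0.2209k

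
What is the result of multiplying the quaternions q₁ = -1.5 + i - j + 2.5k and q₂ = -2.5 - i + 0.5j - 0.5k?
6.5 - 1.75i - 0.25j - 6k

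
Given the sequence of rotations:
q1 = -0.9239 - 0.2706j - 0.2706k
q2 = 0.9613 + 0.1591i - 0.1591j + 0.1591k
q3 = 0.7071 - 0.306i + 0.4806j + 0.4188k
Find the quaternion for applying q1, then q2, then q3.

q2 · q1 = -0.8881 - 0.0609i - 0.0701j - 0.4502k
q3 · q2 · q1 = -0.4244 + 0.0417i - 0.6397j - 0.6396k
-0.4244 + 0.0417i - 0.6397j - 0.6396k


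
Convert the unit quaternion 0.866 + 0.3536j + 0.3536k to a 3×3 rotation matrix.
[[0.4999, -0.6124, 0.6124], [0.6124, 0.7499, 0.2501], [-0.6124, 0.2501, 0.7499]]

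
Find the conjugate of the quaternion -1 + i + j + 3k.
-1 - i - j - 3k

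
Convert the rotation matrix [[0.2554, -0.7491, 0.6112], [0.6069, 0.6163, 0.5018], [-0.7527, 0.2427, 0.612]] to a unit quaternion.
0.788 - 0.0822i + 0.4327j + 0.4302k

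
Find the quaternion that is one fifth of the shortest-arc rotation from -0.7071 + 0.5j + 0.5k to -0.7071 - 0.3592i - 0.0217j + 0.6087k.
-0.7324 - 0.077i + 0.406j + 0.5412k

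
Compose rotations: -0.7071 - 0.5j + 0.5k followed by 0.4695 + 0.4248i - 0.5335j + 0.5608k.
-0.8791 - 0.2867i - 0.0699j - 0.3742k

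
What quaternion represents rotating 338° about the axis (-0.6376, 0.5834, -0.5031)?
-0.9816 - 0.1217i + 0.1113j - 0.096k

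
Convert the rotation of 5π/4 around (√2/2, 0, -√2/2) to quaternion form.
-0.3827 + 0.6533i - 0.6533k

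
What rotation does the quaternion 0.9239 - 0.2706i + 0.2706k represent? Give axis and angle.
axis = (-√2/2, 0, √2/2), θ = π/4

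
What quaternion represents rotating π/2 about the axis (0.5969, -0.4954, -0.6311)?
0.7071 + 0.4221i - 0.3503j - 0.4463k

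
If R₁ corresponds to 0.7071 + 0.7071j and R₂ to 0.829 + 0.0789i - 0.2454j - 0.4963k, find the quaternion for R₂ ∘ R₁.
0.7597 + 0.4067i + 0.4127j - 0.2951k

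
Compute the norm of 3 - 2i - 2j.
√17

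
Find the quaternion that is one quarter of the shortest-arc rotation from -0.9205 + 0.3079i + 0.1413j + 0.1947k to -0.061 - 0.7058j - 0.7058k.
-0.7868 + 0.2702i + 0.3682j + 0.4151k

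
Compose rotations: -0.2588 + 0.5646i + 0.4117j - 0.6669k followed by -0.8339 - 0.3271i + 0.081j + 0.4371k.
0.6586 - 0.6201i - 0.3356j + 0.2626k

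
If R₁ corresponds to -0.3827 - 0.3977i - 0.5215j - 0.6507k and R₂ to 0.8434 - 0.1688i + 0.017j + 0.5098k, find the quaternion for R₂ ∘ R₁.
-0.0493 - 0.016i - 0.7589j - 0.6491k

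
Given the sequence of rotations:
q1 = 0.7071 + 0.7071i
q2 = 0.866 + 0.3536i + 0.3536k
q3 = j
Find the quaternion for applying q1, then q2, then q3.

q2 · q1 = 0.3623 + 0.8624i + 0.25j + 0.25k
q3 · q2 · q1 = -0.25 + 0.25i + 0.3623j - 0.8624k
-0.25 + 0.25i + 0.3623j - 0.8624k


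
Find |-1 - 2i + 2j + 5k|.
√34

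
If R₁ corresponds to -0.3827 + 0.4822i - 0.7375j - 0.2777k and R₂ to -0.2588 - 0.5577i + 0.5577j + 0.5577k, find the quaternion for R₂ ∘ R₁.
0.9341 + 0.3451i + 0.0915j + 0.0008k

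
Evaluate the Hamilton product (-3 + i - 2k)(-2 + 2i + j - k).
2 - 6i - 6j + 8k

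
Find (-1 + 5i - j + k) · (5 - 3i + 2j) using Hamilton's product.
12 + 26i - 10j + 12k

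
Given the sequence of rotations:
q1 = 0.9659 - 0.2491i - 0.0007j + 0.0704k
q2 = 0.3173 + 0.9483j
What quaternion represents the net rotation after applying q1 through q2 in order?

q2 · q1 = 0.3071 - 0.0123i + 0.9157j + 0.2586k
0.3071 - 0.0123i + 0.9157j + 0.2586k


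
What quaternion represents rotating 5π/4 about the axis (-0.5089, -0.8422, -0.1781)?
-0.3827 - 0.4702i - 0.7781j - 0.1645k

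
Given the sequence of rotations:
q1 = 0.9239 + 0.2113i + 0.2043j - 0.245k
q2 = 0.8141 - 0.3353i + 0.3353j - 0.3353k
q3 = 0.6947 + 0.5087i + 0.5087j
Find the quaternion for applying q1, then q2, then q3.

q2 · q1 = 0.6723 - 0.1514i + 0.3231j - 0.6486k
q3 · q2 · q1 = 0.3797 - 0.0931i + 0.8964j - 0.2092k
0.3797 - 0.0931i + 0.8964j - 0.2092k


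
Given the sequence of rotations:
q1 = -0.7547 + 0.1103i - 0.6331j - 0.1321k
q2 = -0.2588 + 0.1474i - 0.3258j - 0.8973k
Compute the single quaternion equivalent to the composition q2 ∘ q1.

q2 · q1 = -0.1457 - 0.6648i + 0.3302j + 0.654k
-0.1457 - 0.6648i + 0.3302j + 0.654k


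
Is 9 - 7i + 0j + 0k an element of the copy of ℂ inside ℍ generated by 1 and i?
Yes. The quaternion 9 - 7i has j- and k-coefficients y = z = 0, so it lies in the complex subalgebra spanned by 1 and i.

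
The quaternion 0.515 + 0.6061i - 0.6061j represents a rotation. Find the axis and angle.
axis = (√2/2, -√2/2, 0), θ = 118°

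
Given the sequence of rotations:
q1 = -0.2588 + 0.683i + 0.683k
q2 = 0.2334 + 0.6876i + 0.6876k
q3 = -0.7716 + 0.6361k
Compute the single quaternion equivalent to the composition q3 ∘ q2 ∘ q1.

q2 · q1 = -0.9997 - 0.0185i - 0.0185k
q3 · q2 · q1 = 0.7831 + 0.0143i - 0.0118j - 0.6216k
0.7831 + 0.0143i - 0.0118j - 0.6216k


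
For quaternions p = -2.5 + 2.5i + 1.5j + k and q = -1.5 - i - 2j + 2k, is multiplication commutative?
No: pq = 7.25 + 3.75i - 3.25j - 10k ≠ 7.25 - 6.25i + 8.75j - 3k = qp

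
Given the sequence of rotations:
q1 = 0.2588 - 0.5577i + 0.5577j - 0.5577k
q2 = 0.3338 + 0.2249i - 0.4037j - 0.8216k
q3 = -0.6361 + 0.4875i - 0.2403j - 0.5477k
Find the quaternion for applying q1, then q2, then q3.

q2 · q1 = -0.0212 + 0.5554i + 0.6653j - 0.4985k
q3 · q2 · q1 = -0.3704 + 0.1205i - 0.4793j + 0.7865k
-0.3704 + 0.1205i - 0.4793j + 0.7865k


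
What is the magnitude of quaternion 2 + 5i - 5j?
√54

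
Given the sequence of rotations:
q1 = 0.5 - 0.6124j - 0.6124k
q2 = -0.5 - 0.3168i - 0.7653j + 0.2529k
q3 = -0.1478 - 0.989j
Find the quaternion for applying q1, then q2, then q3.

q2 · q1 = -0.5638 + 0.4651i - 0.2705j + 0.6267k
q3 · q2 · q1 = -0.1842 - 0.6885i + 0.5976j + 0.3674k
-0.1842 - 0.6885i + 0.5976j + 0.3674k


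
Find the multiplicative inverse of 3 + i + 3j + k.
0.15 - 0.05i - 0.15j - 0.05k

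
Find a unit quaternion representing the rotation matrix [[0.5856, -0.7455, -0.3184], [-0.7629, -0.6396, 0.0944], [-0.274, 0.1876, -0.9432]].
0.0262 + 0.89i - 0.4237j - 0.1664k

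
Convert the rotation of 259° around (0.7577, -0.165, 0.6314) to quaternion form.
-0.6361 + 0.5847i - 0.1273j + 0.4872k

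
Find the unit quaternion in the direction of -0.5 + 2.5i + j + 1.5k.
-0.1601 + 0.8006i + 0.3203j + 0.4804k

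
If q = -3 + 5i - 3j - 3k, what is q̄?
-3 - 5i + 3j + 3k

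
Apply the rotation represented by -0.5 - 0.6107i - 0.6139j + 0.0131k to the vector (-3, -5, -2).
(-5.748, -2.225, -0.084)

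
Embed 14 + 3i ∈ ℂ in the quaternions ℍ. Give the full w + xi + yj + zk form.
14 + 3i + 0j + 0k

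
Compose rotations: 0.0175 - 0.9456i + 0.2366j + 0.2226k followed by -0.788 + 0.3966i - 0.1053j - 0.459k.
0.4883 + 0.8372i + 0.1575j - 0.1892k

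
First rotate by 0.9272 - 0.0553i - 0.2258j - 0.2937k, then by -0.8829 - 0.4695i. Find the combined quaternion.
-0.8446 - 0.3865i + 0.0615j + 0.3653k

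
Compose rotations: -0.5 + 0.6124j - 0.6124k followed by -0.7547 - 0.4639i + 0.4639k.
0.6614 - 0.0521i - 0.7463j - 0.0539k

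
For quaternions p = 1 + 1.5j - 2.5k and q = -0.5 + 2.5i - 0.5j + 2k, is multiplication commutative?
No: pq = 5.25 + 4.25i - 7.5j - 0.5k ≠ 5.25 + 0.75i + 5j + 7k = qp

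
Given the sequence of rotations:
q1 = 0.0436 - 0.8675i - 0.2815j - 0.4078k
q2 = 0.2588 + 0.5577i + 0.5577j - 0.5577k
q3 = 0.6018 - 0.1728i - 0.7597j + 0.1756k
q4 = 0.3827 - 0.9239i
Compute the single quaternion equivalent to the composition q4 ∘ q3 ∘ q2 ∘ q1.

q2 · q1 = 0.4247 - 0.5846i + 0.6627j + 0.197k
q3 · q2 · q1 = 0.6234 - 0.6912i + 0.0076j - 0.3655k
q4 · q3 · q2 · q1 = -0.4 - 0.8405i - 0.3348j - 0.1469k
-0.4 - 0.8405i - 0.3348j - 0.1469k


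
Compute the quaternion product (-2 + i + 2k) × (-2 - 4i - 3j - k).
10 + 12i - j - 5k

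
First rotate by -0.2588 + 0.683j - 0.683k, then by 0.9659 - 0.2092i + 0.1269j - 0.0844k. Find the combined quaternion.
-0.3943 + 0.0251i + 0.484j - 0.7808k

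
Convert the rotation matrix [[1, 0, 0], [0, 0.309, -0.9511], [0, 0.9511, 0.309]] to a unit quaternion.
0.809 + 0.5878i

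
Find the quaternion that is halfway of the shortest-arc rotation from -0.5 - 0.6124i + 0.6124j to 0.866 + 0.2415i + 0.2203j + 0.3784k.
-0.8033 - 0.5021i + 0.2306j - 0.2225k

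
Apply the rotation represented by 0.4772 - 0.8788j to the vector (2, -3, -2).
(0.588, -3, 2.767)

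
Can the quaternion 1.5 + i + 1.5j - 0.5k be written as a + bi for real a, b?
No. The quaternion 1.5 + i + 1.5j - 0.5k has j-coefficient y = 1.5 and k-coefficient z = -0.5, not both zero, so it does not lie in the complex subalgebra spanned by 1 and i.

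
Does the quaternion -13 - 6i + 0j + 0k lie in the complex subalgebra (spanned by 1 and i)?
Yes. The quaternion -13 - 6i has j- and k-coefficients y = z = 0, so it lies in the complex subalgebra spanned by 1 and i.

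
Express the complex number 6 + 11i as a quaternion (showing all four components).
6 + 11i + 0j + 0k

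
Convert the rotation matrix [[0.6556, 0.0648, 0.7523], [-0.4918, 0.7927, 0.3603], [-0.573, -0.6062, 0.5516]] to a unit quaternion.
0.866 - 0.279i + 0.3826j - 0.1607k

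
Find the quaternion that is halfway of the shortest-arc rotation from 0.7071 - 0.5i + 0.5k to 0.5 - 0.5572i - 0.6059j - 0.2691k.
0.6975 - 0.6109i - 0.3501j + 0.1334k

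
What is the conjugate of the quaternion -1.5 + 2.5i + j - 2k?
-1.5 - 2.5i - j + 2k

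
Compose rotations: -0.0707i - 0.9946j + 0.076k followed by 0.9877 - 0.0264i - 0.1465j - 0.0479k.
-0.1439 - 0.1286i - 0.977j + 0.091k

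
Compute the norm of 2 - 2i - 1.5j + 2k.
3.775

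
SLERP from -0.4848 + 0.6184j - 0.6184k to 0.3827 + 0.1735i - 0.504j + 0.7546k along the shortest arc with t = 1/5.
-0.467 - 0.0351i + 0.5989j - 0.6496k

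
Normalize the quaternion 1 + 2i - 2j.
0.3333 + 0.6667i - 0.6667j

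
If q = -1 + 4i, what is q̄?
-1 - 4i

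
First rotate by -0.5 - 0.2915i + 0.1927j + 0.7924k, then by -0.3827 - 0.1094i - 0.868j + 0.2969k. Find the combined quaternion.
0.0915 - 0.5788i + 0.3604j - 0.7258k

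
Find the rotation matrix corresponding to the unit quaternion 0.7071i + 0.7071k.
[[0, 0, 1], [0, -1, 0], [1, 0, 0]]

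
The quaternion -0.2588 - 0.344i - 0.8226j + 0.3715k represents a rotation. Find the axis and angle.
axis = (-0.3561, -0.8516, 0.3846), θ = 7π/6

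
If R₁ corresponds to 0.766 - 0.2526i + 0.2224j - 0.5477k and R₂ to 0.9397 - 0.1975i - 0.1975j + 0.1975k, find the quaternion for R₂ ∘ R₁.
0.822 - 0.3244i - 0.1004j - 0.4572k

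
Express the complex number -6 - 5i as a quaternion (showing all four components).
-6 - 5i + 0j + 0k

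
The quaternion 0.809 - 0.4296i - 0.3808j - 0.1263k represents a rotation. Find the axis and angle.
axis = (-0.7309, -0.6478, -0.2149), θ = 72°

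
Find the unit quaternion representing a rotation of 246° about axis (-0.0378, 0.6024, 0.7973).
-0.5446 - 0.0317i + 0.5052j + 0.6687k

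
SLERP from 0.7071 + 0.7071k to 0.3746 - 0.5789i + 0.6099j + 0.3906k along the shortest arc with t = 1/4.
0.6828 - 0.1702i + 0.1793j + 0.6875k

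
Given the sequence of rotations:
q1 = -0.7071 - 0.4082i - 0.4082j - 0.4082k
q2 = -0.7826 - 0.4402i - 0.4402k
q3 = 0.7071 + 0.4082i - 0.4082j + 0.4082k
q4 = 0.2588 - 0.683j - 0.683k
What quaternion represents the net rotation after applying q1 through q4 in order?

q2 · q1 = 0.194 + 0.451i + 0.3195j + 0.8104k
q3 · q2 · q1 = -0.2473 - 0.0631i + 0.9667k
q4 · q3 · q2 · q1 = 0.5963 - 0.6766i + 0.212j + 0.376k
0.5963 - 0.6766i + 0.212j + 0.376k


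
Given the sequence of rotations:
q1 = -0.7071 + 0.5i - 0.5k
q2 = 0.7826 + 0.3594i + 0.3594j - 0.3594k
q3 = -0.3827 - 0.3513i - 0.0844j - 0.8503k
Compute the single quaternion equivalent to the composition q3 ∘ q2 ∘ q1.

q2 · q1 = -0.9128 - 0.0425i - 0.2541j - 0.3169k
q3 · q2 · q1 = 0.0435 + 0.1476i + 0.0991j + 0.9831k
0.0435 + 0.1476i + 0.0991j + 0.9831k


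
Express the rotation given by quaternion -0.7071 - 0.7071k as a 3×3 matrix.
[[0, -1, 0], [1, 0, 0], [0, 0, 1]]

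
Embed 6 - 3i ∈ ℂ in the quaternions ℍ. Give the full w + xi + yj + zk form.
6 - 3i + 0j + 0k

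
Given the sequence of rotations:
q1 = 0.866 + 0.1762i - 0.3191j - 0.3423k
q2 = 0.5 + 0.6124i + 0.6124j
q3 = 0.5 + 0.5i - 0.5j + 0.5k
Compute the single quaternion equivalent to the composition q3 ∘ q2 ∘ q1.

q2 · q1 = 0.5205 + 0.4088i + 0.5804j - 0.4745k
q3 · q2 · q1 = 0.5833 + 0.4117i + 0.4716j + 0.5176k
0.5833 + 0.4117i + 0.4716j + 0.5176k


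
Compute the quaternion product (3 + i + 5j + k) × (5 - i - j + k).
20 + 8i + 20j + 12k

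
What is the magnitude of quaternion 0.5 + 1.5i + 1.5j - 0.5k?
√5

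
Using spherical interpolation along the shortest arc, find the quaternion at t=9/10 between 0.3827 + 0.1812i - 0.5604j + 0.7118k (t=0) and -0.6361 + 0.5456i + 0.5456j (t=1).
0.6441 - 0.4896i - 0.5811j + 0.0878k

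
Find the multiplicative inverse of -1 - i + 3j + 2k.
-0.0667 + 0.0667i - 0.2j - 0.1333k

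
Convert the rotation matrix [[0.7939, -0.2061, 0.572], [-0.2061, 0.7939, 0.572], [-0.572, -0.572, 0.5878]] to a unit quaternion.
0.891 - 0.321i + 0.321j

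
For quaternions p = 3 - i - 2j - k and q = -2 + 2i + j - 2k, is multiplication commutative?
No: pq = -4 + 13i + 3j - k ≠ -4 + 3i + 11j - 7k = qp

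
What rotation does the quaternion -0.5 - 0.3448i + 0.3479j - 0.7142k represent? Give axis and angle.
axis = (-0.3981, 0.4017, -0.8247), θ = 4π/3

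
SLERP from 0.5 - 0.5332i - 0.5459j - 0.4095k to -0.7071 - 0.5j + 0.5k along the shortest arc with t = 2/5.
0.7246 - 0.3868i - 0.1402j - 0.5529k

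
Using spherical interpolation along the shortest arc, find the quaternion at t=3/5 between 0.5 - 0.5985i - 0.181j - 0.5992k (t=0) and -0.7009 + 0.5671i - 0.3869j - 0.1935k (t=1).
0.7097 - 0.6652i + 0.1774j - 0.1498k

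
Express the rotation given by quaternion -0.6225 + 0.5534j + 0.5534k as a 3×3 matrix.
[[-0.225, 0.689, -0.689], [-0.689, 0.3875, 0.6125], [0.689, 0.6125, 0.3875]]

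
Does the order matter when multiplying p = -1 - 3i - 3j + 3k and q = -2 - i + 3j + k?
Yes: pq = 5 - 5i + 3j - 19k ≠ 5 + 19i + 3j + 5k = qp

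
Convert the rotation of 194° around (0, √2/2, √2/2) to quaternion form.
-0.1219 + 0.7018j + 0.7018k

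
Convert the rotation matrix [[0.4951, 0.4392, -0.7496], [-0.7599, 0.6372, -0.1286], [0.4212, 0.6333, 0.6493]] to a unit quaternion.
0.8339 + 0.2284i - 0.351j - 0.3595k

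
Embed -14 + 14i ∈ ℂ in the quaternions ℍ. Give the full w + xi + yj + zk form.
-14 + 14i + 0j + 0k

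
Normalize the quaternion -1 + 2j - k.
-0.4082 + 0.8165j - 0.4082k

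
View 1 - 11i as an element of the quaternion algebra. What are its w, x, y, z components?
1 - 11i + 0j + 0k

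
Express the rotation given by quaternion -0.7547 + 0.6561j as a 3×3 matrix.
[[0.1391, 0, -0.9903], [0, 1, 0], [0.9903, 0, 0.1391]]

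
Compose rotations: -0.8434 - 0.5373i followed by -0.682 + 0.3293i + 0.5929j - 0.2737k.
0.7521 + 0.0887i - 0.353j + 0.5494k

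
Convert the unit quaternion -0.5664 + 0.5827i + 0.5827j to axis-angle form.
axis = (√2/2, √2/2, 0), θ = 249°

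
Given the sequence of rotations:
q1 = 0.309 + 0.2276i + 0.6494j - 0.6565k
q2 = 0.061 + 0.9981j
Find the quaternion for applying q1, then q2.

q2 · q1 = -0.6293 - 0.6414i + 0.348j - 0.2672k
-0.6293 - 0.6414i + 0.348j - 0.2672k


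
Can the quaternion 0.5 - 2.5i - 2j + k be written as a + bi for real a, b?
No. The quaternion 0.5 - 2.5i - 2j + k has j-coefficient y = -2 and k-coefficient z = 1, not both zero, so it does not lie in the complex subalgebra spanned by 1 and i.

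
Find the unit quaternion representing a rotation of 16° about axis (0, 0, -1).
0.9903 - 0.1392k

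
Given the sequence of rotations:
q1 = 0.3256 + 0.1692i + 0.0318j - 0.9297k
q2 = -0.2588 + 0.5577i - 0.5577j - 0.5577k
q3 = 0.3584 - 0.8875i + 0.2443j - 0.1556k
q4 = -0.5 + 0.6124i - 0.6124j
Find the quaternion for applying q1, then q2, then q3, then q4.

q2 · q1 = -0.6794 + 0.674i + 0.2343j + 0.1711k
q3 · q2 · q1 = 0.3241 + 0.9228i - 0.035j - 0.2056k
q4 · q3 · q2 · q1 = -0.7486 - 0.137i - 0.0551j + 0.6465k
-0.7486 - 0.137i - 0.0551j + 0.6465k


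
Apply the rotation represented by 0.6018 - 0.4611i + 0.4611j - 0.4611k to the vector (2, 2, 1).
(1.539, -1.532, -2.07)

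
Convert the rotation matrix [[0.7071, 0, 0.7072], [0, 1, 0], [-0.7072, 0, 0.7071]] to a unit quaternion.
0.9239 + 0.3827j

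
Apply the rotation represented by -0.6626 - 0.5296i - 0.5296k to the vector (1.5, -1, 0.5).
(1.641, 0.824, 0.359)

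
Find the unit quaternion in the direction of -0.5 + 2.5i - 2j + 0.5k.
-0.1525 + 0.7625i - 0.61j + 0.1525k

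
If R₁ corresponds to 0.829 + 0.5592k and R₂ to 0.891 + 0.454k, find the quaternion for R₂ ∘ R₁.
0.4848 + 0.8746k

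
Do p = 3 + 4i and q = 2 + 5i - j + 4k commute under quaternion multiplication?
No: pq = -14 + 23i - 19j + 8k ≠ -14 + 23i + 13j + 16k = qp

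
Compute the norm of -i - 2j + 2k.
3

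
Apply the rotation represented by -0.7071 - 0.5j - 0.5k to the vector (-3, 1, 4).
(2.121, 0.379, 4.621)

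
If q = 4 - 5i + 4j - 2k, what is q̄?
4 + 5i - 4j + 2k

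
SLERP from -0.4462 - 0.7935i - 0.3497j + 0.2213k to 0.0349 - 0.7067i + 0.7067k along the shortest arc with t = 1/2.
-0.223 - 0.8132i - 0.1896j + 0.503k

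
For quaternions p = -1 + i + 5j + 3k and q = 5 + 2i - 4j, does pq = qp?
No: pq = 13 + 15i + 35j + k ≠ 13 - 9i + 23j + 29k = qp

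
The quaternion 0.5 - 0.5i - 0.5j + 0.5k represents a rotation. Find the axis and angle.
axis = (-√3/3, -√3/3, √3/3), θ = 2π/3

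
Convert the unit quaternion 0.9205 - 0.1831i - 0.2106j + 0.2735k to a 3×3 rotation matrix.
[[0.7617, -0.4264, -0.4879], [0.5806, 0.7833, 0.2219], [0.2876, -0.4523, 0.8442]]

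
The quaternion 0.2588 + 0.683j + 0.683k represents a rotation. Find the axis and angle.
axis = (0, √2/2, √2/2), θ = 5π/6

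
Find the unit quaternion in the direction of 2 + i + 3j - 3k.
0.417 + 0.2085i + 0.6255j - 0.6255k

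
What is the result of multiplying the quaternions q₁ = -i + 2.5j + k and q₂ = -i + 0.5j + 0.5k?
-2.75 + 0.75i - 0.5j + 2k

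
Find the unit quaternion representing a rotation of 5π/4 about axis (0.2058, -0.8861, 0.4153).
-0.3827 + 0.1901i - 0.8186j + 0.3837k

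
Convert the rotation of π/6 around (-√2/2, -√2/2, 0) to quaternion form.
0.9659 - 0.183i - 0.183j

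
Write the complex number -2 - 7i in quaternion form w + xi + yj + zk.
-2 - 7i + 0j + 0k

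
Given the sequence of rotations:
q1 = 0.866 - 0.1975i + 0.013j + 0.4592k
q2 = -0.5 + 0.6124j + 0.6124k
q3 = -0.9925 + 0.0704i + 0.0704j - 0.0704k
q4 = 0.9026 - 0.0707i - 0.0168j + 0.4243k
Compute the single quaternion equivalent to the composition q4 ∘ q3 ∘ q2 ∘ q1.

q2 · q1 = -0.7222 + 0.372i + 0.4029j + 0.4217k
q3 · q2 · q1 = 0.6919 - 0.362i - 0.5066j - 0.3655k
q4 · q3 · q2 · q1 = 0.7455 - 0.1546i - 0.6483j - 0.0066k
0.7455 - 0.1546i - 0.6483j - 0.0066k


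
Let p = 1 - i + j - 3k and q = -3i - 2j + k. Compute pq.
2 - 8i + 8j + 6k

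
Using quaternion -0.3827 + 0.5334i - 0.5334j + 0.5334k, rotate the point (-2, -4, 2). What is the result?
(2.874, 2.185, 3.312)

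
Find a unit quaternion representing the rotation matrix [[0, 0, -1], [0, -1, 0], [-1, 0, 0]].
-0.7071i + 0.7071k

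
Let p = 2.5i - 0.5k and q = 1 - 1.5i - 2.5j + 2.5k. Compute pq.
5 + 1.25i - 5.5j - 6.75k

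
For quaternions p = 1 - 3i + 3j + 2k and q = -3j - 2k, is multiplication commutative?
No: pq = 13 - 9j + 7k ≠ 13 + 3j - 11k = qp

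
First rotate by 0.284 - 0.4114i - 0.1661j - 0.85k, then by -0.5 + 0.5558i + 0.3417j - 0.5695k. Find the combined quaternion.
-0.3407 - 0.0215i + 0.8868j + 0.3115k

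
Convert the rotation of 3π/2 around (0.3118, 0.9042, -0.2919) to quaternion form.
-0.7071 + 0.2205i + 0.6394j - 0.2064k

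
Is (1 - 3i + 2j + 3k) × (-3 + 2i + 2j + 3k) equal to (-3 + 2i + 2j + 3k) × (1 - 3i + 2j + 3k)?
No: pq = -10 + 11i + 11j - 16k ≠ -10 + 11i - 19j + 4k = qp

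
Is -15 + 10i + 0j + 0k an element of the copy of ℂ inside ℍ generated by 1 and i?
Yes. The quaternion -15 + 10i has j- and k-coefficients y = z = 0, so it lies in the complex subalgebra spanned by 1 and i.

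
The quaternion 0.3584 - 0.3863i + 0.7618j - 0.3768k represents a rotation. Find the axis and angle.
axis = (-0.4138, 0.816, -0.4036), θ = 138°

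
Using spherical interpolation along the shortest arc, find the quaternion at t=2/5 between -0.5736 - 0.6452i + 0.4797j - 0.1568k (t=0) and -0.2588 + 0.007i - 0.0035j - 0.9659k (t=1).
-0.5469 - 0.4632i + 0.3453j - 0.6059k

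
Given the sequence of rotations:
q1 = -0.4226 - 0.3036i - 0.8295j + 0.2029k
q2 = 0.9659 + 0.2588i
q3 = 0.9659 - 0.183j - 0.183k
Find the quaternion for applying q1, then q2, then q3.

q2 · q1 = -0.3296 - 0.4026i - 0.8537j - 0.0187k
q3 · q2 · q1 = -0.478 - 0.5417i - 0.6906j - 0.0314k
-0.478 - 0.5417i - 0.6906j - 0.0314k


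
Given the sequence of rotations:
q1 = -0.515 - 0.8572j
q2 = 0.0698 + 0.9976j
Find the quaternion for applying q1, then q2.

q2 · q1 = 0.8192 - 0.5736j
0.8192 - 0.5736j


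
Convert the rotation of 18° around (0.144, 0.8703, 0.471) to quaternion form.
0.9877 + 0.0225i + 0.1361j + 0.0737k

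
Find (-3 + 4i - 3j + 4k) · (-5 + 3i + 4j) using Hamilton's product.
15 - 45i + 15j + 5k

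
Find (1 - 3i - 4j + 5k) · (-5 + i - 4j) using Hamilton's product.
-18 + 36i + 21j - 9k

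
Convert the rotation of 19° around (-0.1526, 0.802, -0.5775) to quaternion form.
0.9863 - 0.0252i + 0.1324j - 0.0953k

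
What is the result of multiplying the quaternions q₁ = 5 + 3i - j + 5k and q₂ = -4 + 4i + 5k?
-57 + 3i + 9j + 9k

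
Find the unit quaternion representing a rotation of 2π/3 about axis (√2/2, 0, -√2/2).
0.5 + 0.6124i - 0.6124k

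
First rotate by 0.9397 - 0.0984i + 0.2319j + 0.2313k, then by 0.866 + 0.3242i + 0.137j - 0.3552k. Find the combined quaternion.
0.8961 + 0.3335i + 0.2895j - 0.0448k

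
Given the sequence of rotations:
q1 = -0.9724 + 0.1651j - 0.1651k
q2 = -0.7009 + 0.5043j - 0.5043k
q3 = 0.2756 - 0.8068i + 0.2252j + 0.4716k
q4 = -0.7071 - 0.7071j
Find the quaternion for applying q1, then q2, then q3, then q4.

q2 · q1 = 0.515 - 0.6061j + 0.6061k
q3 · q2 · q1 = -0.0074 + 0.0068i + 0.4379j + 0.8989k
q4 · q3 · q2 · q1 = 0.3149 - 0.6404i - 0.3044j - 0.6308k
0.3149 - 0.6404i - 0.3044j - 0.6308k


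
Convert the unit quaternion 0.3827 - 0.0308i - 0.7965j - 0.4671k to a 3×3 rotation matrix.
[[-0.7052, 0.4066, -0.5809], [-0.3085, 0.5617, 0.7677], [0.6384, 0.7205, -0.2707]]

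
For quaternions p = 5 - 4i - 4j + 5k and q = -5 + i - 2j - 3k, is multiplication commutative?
No: pq = -14 + 47i + 3j - 28k ≠ -14 + 3i + 17j - 52k = qp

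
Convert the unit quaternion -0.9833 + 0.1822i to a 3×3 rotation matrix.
[[1, 0, 0], [0, 0.9336, 0.3583], [0, -0.3583, 0.9336]]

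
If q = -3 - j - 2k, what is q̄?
-3 + j + 2k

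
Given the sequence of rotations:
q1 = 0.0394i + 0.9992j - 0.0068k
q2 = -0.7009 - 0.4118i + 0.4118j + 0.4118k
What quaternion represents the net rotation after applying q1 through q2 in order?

q2 · q1 = -0.3924 - 0.4419i - 0.6869j - 0.4229k
-0.3924 - 0.4419i - 0.6869j - 0.4229k


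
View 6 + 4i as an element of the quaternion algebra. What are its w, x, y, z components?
6 + 4i + 0j + 0k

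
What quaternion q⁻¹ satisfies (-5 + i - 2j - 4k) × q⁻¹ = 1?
-0.1087 - 0.0217i + 0.0435j + 0.087k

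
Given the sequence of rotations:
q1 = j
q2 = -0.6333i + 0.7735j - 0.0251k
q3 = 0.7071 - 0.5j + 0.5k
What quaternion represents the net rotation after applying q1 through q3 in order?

q2 · q1 = -0.7735 + 0.0251i - 0.6333k
q3 · q2 · q1 = -0.2303 + 0.3344i + 0.3993j - 0.822k
-0.2303 + 0.3344i + 0.3993j - 0.822k


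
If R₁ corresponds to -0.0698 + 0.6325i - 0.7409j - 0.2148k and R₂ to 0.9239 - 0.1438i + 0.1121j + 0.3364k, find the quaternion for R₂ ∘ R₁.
0.1818 + 0.8196i - 0.5105j - 0.1863k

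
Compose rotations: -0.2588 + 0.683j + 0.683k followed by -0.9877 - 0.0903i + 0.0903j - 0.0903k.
0.2556 + 0.1467i - 0.6363j - 0.7129k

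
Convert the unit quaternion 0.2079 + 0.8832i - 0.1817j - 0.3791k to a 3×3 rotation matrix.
[[0.6465, -0.1633, -0.7452], [-0.4786, -0.8475, -0.2295], [-0.5941, 0.505, -0.6261]]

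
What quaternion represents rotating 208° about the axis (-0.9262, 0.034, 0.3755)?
-0.2419 - 0.8987i + 0.033j + 0.3643k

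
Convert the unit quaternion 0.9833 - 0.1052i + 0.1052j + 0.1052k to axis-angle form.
axis = (-√3/3, √3/3, √3/3), θ = 21°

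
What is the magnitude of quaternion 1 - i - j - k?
2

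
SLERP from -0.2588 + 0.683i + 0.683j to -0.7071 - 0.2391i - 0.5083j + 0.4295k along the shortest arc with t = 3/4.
0.5156 + 0.4226i + 0.6506j - 0.3638k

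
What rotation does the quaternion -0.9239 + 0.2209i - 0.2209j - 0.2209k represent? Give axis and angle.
axis = (√3/3, -√3/3, -√3/3), θ = 7π/4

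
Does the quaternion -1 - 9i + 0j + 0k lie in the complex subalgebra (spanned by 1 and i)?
Yes. The quaternion -1 - 9i has j- and k-coefficients y = z = 0, so it lies in the complex subalgebra spanned by 1 and i.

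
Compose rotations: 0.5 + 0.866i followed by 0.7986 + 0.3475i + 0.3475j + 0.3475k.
0.0984 + 0.8653i + 0.4747j - 0.1272k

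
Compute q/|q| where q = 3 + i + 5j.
0.5071 + 0.169i + 0.8452j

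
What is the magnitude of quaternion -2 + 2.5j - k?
3.354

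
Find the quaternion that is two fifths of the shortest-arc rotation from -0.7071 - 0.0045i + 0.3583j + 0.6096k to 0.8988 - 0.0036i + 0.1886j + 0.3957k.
-0.9579 - 0.0014i + 0.1616j + 0.2373k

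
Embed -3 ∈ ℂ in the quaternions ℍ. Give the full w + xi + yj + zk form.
-3 + 0i + 0j + 0k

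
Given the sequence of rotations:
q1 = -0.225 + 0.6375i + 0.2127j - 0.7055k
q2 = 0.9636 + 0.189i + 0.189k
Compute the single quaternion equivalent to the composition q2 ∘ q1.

q2 · q1 = -0.204 + 0.5316i + 0.4588j - 0.6821k
-0.204 + 0.5316i + 0.4588j - 0.6821k


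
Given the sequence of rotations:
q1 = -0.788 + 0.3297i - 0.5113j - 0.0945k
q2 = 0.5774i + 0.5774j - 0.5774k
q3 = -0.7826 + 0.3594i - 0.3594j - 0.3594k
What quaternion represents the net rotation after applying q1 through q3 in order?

q2 · q1 = 0.0503 - 0.8048i - 0.5908j - 0.0306k
q3 · q2 · q1 = 0.0265 + 0.4466i + 0.7445j - 0.4957k
0.0265 + 0.4466i + 0.7445j - 0.4957k


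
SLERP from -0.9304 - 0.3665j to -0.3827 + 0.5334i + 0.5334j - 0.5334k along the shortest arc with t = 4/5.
-0.6125 + 0.4882i + 0.3849j - 0.4882k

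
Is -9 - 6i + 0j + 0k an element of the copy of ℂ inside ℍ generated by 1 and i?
Yes. The quaternion -9 - 6i has j- and k-coefficients y = z = 0, so it lies in the complex subalgebra spanned by 1 and i.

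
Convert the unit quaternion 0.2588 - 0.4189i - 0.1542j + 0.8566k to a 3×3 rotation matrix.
[[-0.5151, -0.3142, -0.7975], [0.5726, -0.8185, -0.0474], [-0.6378, -0.481, 0.6015]]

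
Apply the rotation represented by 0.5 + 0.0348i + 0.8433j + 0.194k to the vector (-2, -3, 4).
(4.828, -2.103, -1.125)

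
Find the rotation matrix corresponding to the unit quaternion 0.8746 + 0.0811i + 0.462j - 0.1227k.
[[0.543, 0.2896, 0.7882], [-0.1397, 0.9567, -0.2552], [-0.828, 0.0285, 0.56]]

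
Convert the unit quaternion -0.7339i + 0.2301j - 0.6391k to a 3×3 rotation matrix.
[[0.0772, -0.3377, 0.9381], [-0.3377, -0.8941, -0.2941], [0.9381, -0.2941, -0.1831]]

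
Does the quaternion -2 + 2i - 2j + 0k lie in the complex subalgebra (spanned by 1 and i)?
No. The quaternion -2 + 2i - 2j has j-coefficient y = -2 and k-coefficient z = 0, not both zero, so it does not lie in the complex subalgebra spanned by 1 and i.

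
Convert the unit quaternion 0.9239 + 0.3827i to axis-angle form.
axis = (1, 0, 0), θ = π/4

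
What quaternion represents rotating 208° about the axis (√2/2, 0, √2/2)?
-0.2419 + 0.6861i + 0.6861k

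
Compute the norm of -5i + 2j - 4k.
√45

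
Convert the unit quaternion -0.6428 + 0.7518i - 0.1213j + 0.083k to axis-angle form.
axis = (0.9814, -0.1583, 0.1084), θ = 260°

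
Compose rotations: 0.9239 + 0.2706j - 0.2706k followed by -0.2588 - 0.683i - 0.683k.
-0.4239 - 0.4462i - 0.2549j - 0.7458k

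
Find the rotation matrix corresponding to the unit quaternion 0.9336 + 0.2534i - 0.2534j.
[[0.8716, -0.1284, -0.4731], [-0.1284, 0.8716, -0.4731], [0.4731, 0.4731, 0.7432]]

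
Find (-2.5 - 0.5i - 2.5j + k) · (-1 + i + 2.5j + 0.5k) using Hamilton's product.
8.75 - 5.75i - 2.5j - k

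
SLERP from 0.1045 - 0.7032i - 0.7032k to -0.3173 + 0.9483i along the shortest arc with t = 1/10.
0.1313 - 0.7517i - 0.6462k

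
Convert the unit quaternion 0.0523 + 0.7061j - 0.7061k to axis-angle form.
axis = (0, √2/2, -√2/2), θ = 174°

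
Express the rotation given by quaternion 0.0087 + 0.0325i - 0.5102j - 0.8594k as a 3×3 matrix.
[[-0.9977, -0.0182, -0.0647], [-0.0481, -0.4792, 0.8764], [-0.047, 0.8775, 0.4773]]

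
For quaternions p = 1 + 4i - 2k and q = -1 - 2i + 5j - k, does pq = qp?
No: pq = 5 + 4i + 13j + 21k ≠ 5 - 16i - 3j - 19k = qp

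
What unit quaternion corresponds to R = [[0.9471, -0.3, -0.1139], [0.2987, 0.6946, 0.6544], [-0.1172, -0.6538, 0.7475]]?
0.9205 - 0.3553i + 0.0009j + 0.1626k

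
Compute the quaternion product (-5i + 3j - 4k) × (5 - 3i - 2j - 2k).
-17 - 39i + 17j - k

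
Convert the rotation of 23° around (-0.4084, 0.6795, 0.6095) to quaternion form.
0.9799 - 0.0814i + 0.1355j + 0.1215k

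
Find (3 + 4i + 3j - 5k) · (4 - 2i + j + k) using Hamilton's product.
22 + 18i + 21j - 7k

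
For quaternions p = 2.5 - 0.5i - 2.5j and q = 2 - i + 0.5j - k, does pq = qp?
No: pq = 5.75 - i - 4.25j - 5.25k ≠ 5.75 - 6i - 3.25j + 0.25k = qp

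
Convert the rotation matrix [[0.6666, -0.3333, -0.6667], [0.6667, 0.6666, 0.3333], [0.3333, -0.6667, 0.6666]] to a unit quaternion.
0.866 - 0.2887i - 0.2887j + 0.2887k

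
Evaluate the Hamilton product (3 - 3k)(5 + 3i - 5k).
9i - 9j - 30k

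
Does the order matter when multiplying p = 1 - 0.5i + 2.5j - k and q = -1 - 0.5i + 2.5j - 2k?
Yes: pq = -9.5 - 2.5i - 0.5j - k ≠ -9.5 + 2.5i + 0.5j - k = qp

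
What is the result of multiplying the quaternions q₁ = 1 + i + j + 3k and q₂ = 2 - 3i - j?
6 + 2i - 8j + 8k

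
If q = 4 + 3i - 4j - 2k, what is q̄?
4 - 3i + 4j + 2k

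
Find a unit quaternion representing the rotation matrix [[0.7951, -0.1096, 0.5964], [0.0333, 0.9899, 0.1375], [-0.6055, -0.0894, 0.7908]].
0.9455 - 0.06i + 0.3178j + 0.0378k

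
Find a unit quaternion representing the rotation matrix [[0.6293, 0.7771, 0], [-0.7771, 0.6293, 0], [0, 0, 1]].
0.9026 - 0.4305k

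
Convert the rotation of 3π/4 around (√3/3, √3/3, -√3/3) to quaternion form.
0.3827 + 0.5334i + 0.5334j - 0.5334k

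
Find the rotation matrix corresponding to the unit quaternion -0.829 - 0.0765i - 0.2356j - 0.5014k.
[[0.3862, -0.7953, 0.4673], [0.8674, 0.4855, 0.1094], [-0.3139, 0.3631, 0.8773]]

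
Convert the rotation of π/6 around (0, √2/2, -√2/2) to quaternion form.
0.9659 + 0.183j - 0.183k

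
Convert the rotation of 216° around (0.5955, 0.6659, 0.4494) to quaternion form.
-0.309 + 0.5664i + 0.6333j + 0.4274k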